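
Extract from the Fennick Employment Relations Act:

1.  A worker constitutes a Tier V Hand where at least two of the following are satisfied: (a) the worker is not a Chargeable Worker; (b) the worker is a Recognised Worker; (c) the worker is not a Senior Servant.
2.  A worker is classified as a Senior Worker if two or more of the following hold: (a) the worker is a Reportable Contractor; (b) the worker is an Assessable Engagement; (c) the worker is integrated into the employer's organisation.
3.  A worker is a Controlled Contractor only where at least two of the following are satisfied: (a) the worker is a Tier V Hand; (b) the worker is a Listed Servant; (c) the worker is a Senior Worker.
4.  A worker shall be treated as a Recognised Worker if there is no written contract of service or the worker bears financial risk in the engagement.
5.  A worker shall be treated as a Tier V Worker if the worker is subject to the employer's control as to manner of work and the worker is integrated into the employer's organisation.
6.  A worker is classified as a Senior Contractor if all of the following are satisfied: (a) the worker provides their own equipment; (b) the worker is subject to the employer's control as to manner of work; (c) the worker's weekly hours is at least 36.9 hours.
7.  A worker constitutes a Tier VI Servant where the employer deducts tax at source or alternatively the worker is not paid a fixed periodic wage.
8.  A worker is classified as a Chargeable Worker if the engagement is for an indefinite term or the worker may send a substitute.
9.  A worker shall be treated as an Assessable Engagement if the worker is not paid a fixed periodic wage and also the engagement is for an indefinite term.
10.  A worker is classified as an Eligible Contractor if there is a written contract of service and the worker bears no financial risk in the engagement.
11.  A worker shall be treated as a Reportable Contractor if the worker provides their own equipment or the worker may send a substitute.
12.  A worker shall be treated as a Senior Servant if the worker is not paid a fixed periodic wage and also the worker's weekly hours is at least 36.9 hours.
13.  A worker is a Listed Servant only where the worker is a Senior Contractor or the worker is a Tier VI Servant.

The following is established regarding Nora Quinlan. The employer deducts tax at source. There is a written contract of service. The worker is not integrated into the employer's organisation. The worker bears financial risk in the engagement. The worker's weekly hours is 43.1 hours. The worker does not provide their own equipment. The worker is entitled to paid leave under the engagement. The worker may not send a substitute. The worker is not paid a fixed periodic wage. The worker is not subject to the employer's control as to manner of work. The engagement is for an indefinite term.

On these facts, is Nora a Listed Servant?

Yes

paragraph 6 — Senior Contractor: [the worker provides their own equipment? no] AND [the worker is subject to the employer's control as to manner of work? no] AND [worker's weekly hours: 43.1 hours ≥ 36.9 hours? yes] → not satisfied.
paragraph 7 — Tier VI Servant: [the employer deducts tax at source? yes] OR [the worker is not paid a fixed periodic wage? yes] → satisfied.
paragraph 13 — Listed Servant: [Senior Contractor (paragraph 6)? no] OR [Tier VI Servant (paragraph 7)? yes] → satisfied.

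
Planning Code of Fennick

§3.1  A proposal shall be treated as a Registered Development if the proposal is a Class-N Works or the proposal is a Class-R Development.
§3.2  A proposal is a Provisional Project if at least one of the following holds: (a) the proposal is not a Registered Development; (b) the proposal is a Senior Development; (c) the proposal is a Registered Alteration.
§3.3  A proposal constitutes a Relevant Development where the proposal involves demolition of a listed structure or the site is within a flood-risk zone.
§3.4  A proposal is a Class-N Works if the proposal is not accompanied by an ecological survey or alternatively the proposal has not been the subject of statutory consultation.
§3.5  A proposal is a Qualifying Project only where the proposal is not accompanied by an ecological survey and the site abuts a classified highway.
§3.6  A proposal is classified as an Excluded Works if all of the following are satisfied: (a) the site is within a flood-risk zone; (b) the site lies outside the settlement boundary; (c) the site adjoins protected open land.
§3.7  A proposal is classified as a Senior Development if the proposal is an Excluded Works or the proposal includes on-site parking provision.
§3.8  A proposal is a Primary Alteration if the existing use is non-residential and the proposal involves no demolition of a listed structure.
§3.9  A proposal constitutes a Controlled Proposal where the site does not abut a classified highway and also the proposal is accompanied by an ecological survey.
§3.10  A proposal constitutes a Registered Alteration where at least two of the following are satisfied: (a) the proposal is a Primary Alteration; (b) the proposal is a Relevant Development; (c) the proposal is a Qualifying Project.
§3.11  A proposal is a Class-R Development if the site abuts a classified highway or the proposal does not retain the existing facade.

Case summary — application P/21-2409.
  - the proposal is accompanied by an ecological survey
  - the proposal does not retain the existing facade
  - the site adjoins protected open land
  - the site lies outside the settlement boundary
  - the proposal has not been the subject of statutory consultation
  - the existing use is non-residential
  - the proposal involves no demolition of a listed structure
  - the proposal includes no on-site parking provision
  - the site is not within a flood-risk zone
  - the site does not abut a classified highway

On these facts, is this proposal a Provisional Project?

No

§3.4 — Class-N Works: [the proposal is not accompanied by an ecological survey? no] OR [the proposal has not been the subject of statutory consultation? yes] → satisfied.
§3.11 — Class-R Development: [the site abuts a classified highway? no] OR [the proposal does not retain the existing facade? yes] → satisfied.
§3.1 — Registered Development: [Class-N Works (§3.4)? yes] OR [Class-R Development (§3.11)? yes] → satisfied.
§3.6 — Excluded Works: [the site is within a flood-risk zone? no] AND [the site lies outside the settlement boundary? yes] AND [the site adjoins protected open land? yes] → not satisfied.
§3.7 — Senior Development: [Excluded Works (§3.6)? no] OR [the proposal includes on-site parking provision? no] → not satisfied.
§3.8 — Primary Alteration: [the existing use is non-residential? yes] AND [the proposal involves no demolition of a listed structure? yes] → satisfied.
§3.3 — Relevant Development: [the proposal involves demolition of a listed structure? no] OR [the site is within a flood-risk zone? no] → not satisfied.
§3.5 — Qualifying Project: [the proposal is not accompanied by an ecological survey? no] AND [the site abuts a classified highway? no] → not satisfied.
§3.10 — Registered Alteration: Primary Alteration (§3.8)? yes; Relevant Development (§3.3)? no; Qualifying Project (§3.5)? no — 1 of 3 hold (need ≥2) → not satisfied.
§3.2 — Provisional Project: [not a Registered Development (§3.1)? no] OR [Senior Development (§3.7)? no] OR [Registered Alteration (§3.10)? no] → not satisfied.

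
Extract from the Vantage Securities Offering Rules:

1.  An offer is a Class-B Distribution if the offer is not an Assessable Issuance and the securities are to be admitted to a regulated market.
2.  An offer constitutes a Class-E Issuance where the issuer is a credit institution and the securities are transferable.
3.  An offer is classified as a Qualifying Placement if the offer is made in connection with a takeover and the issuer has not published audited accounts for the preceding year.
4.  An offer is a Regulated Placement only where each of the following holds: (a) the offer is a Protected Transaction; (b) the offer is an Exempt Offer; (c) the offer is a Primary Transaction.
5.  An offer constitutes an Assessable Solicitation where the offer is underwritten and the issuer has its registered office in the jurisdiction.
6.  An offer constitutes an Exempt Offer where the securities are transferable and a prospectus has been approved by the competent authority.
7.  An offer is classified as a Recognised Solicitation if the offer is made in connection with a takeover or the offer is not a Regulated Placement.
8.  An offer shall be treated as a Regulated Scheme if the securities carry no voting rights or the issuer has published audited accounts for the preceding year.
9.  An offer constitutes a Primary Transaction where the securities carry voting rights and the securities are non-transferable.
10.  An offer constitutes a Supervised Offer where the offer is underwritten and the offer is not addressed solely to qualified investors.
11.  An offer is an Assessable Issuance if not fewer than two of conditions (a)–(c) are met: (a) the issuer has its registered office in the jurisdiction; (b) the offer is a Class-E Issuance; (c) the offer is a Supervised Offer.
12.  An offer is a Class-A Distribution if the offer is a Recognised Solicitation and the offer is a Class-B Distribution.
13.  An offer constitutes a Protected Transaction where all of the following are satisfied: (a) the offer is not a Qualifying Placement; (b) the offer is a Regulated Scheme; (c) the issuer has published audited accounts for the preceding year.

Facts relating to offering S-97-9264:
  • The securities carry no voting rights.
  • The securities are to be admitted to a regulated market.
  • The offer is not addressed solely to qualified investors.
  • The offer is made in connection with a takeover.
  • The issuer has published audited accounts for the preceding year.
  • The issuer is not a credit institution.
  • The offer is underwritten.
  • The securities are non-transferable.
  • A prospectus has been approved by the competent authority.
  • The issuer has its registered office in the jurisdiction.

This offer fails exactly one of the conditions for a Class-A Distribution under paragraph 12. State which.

Class-B Distribution

Under paragraph 3: the offer is made in connection with a takeover? yes; and the issuer has not published audited accounts for the preceding year? no. So the offer is not a Qualifying Placement.
Under paragraph 8: the securities carry no voting rights? yes; or the issuer has published audited accounts for the preceding year? yes. So the offer is a Regulated Scheme.
Under paragraph 13: not a Qualifying Placement (paragraph 3)? yes; and Regulated Scheme (paragraph 8)? yes; and the issuer has published audited accounts for the preceding year? yes. So the offer is a Protected Transaction.
Under paragraph 6: the securities are transferable? no; and a prospectus has been approved by the competent authority? yes. So the offer is not an Exempt Offer.
Under paragraph 9: the securities carry voting rights? no; and the securities are non-transferable? yes. So the offer is not a Primary Transaction.
Under paragraph 4: Protected Transaction (paragraph 13)? yes; and Exempt Offer (paragraph 6)? no; and Primary Transaction (paragraph 9)? no. So the offer is not a Regulated Placement.
Under paragraph 7: the offer is made in connection with a takeover? yes; or not a Regulated Placement (paragraph 4)? yes. So the offer is a Recognised Solicitation.
Under paragraph 2: the issuer is a credit institution? no; and the securities are transferable? no. So the offer is not a Class-E Issuance.
Under paragraph 10: the offer is underwritten? yes; and the offer is not addressed solely to qualified investors? yes. So the offer is a Supervised Offer.
Under paragraph 11: the issuer has its registered office in the jurisdiction? yes; Class-E Issuance (paragraph 2)? no; Supervised Offer (paragraph 10)? yes — 2 of 3 hold (need ≥2) → satisfied.
Under paragraph 1: not an Assessable Issuance (paragraph 11)? no; and the securities are to be admitted to a regulated market? yes. So the offer is not a Class-B Distribution.
Under paragraph 12: Recognised Solicitation (paragraph 7)? yes; and Class-B Distribution (paragraph 1)? no. So the offer is not a Class-A Distribution.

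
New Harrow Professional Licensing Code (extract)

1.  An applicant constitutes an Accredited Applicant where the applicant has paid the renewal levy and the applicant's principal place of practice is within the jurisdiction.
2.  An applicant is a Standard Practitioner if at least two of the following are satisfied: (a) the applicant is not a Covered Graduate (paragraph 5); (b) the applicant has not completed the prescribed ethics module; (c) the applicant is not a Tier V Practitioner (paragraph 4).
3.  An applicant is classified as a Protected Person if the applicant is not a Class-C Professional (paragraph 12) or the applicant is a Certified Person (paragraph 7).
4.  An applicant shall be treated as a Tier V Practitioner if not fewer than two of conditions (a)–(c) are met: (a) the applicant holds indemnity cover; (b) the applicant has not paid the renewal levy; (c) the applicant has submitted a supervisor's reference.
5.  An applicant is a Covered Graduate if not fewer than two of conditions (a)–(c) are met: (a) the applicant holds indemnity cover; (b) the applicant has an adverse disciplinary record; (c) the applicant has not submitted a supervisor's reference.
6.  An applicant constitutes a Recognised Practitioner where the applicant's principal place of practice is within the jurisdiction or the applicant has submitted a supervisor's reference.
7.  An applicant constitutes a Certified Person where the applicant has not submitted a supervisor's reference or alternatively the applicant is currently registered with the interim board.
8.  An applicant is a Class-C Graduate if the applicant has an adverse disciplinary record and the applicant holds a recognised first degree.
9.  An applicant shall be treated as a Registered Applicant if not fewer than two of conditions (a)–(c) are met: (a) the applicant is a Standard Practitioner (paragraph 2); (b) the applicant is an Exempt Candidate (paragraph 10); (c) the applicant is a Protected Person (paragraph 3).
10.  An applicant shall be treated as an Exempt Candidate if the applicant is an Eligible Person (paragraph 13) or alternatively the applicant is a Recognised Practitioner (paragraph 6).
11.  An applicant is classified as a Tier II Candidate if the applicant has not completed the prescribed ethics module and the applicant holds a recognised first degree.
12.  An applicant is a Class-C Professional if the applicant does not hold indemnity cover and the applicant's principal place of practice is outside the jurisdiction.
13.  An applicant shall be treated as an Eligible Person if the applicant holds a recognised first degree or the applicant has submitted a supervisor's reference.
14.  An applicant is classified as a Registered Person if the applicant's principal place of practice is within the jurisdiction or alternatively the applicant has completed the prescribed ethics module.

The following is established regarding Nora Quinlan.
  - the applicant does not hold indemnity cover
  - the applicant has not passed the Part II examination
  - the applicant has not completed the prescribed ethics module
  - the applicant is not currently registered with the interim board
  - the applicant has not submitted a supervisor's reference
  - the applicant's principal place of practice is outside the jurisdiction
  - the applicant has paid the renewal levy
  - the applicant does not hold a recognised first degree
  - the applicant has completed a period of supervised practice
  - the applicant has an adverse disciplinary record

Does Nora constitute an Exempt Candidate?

No

Under paragraph 13: the applicant holds a recognised first degree? no; or the applicant has submitted a supervisor's reference? no. So the applicant is not an Eligible Person.
Under paragraph 6: the applicant's principal place of practice is within the jurisdiction? no; or the applicant has submitted a supervisor's reference? no. So the applicant is not a Recognised Practitioner.
Under paragraph 10: Eligible Person (paragraph 13)? no; or Recognised Practitioner (paragraph 6)? no. So the applicant is not an Exempt Candidate.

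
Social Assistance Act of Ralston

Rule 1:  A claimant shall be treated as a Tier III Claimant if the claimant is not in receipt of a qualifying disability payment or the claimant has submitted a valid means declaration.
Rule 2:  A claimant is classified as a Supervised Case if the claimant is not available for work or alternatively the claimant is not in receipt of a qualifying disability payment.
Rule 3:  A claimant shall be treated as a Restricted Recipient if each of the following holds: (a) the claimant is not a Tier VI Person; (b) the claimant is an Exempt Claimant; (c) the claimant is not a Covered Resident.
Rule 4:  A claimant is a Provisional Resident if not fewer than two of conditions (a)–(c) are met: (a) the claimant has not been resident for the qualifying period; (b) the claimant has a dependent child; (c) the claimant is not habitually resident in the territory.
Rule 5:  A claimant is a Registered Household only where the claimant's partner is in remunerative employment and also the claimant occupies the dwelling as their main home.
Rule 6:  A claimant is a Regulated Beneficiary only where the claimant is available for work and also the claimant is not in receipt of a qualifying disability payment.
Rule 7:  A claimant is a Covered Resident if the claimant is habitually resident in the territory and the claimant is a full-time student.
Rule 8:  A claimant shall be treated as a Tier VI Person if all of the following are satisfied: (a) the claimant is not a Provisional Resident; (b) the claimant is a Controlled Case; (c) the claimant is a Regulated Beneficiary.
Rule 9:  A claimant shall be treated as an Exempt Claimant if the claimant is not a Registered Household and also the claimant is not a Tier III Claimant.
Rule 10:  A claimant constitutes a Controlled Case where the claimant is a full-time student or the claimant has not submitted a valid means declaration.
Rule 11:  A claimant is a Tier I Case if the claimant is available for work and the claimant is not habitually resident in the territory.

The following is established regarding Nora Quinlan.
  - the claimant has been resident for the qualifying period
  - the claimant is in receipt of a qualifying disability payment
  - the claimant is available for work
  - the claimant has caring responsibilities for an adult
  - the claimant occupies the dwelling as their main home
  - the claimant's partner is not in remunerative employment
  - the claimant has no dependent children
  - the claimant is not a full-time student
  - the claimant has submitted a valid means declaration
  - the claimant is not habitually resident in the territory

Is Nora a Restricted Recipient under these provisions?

rule 4 — Provisional Resident: the claimant has not been resident for the qualifying period? no; the claimant has a dependent child? no; the claimant is not habitually resident in the territory? yes — 1 of 3 hold (need ≥2) → not satisfied.
rule 10 — Controlled Case: [the claimant is a full-time student? no] OR [the claimant has not submitted a valid means declaration? no] → not satisfied.
rule 6 — Regulated Beneficiary: [the claimant is available for work? yes] AND [the claimant is not in receipt of a qualifying disability payment? no] → not satisfied.
rule 8 — Tier VI Person: [not a Provisional Resident (rule 4)? yes] AND [Controlled Case (rule 10)? no] AND [Regulated Beneficiary (rule 6)? no] → not satisfied.
rule 5 — Registered Household: [the claimant's partner is in remunerative employment? no] AND [the claimant occupies the dwelling as their main home? yes] → not satisfied.
rule 1 — Tier III Claimant: [the claimant is not in receipt of a qualifying disability payment? no] OR [the claimant has submitted a valid means declaration? yes] → satisfied.
rule 9 — Exempt Claimant: [not a Registered Household (rule 5)? yes] AND [not a Tier III Claimant (rule 1)? no] → not satisfied.
rule 7 — Covered Resident: [the claimant is habitually resident in the territory? no] AND [the claimant is a full-time student? no] → not satisfied.
rule 3 — Restricted Recipient: [not a Tier VI Person (rule 8)? yes] AND [Exempt Claimant (rule 9)? no] AND [not a Covered Resident (rule 7)? yes] → not satisfied.

No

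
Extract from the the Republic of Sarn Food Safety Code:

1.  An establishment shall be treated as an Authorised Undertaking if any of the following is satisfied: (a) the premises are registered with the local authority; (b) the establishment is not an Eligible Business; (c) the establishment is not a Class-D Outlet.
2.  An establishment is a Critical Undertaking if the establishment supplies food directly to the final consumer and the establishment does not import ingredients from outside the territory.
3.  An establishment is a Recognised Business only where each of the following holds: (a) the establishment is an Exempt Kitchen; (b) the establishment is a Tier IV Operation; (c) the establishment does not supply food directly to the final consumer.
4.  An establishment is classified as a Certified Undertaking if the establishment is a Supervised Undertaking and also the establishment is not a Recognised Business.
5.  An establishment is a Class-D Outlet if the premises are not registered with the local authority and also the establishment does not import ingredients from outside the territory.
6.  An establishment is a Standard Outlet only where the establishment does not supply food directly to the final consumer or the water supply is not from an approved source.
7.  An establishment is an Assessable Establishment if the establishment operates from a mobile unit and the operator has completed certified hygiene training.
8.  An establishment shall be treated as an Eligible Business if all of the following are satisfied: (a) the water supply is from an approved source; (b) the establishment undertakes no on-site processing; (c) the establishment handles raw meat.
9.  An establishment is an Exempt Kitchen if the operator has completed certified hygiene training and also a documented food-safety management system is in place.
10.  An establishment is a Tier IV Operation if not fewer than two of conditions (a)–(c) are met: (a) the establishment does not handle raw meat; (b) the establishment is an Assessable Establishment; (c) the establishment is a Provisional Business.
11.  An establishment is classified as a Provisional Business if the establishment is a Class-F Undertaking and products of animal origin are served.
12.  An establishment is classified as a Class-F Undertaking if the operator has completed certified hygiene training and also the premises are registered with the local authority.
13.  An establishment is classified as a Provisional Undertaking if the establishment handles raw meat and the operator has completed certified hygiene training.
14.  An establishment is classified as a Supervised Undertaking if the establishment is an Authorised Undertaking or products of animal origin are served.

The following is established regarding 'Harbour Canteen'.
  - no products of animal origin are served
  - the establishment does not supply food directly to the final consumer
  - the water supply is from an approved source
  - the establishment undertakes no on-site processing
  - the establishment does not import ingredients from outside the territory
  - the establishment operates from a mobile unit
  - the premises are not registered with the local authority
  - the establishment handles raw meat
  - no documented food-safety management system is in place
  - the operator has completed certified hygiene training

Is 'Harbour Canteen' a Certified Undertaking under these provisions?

paragraph 8 — Eligible Business: [the water supply is from an approved source? yes] AND [the establishment undertakes no on-site processing? yes] AND [the establishment handles raw meat? yes] → satisfied.
paragraph 5 — Class-D Outlet: [the premises are not registered with the local authority? yes] AND [the establishment does not import ingredients from outside the territory? yes] → satisfied.
paragraph 1 — Authorised Undertaking: [the premises are registered with the local authority? no] OR [not an Eligible Business (paragraph 8)? no] OR [not a Class-D Outlet (paragraph 5)? no] → not satisfied.
paragraph 14 — Supervised Undertaking: [Authorised Undertaking (paragraph 1)? no] OR [products of animal origin are served? no] → not satisfied.
paragraph 9 — Exempt Kitchen: [the operator has completed certified hygiene training? yes] AND [a documented food-safety management system is in place? no] → not satisfied.
paragraph 7 — Assessable Establishment: [the establishment operates from a mobile unit? yes] AND [the operator has completed certified hygiene training? yes] → satisfied.
paragraph 12 — Class-F Undertaking: [the operator has completed certified hygiene training? yes] AND [the premises are registered with the local authority? no] → not satisfied.
paragraph 11 — Provisional Business: [Class-F Undertaking (paragraph 12)? no] AND [products of animal origin are served? no] → not satisfied.
paragraph 10 — Tier IV Operation: the establishment does not handle raw meat? no; Assessable Establishment (paragraph 7)? yes; Provisional Business (paragraph 11)? no — 1 of 3 hold (need ≥2) → not satisfied.
paragraph 3 — Recognised Business: [Exempt Kitchen (paragraph 9)? no] AND [Tier IV Operation (paragraph 10)? no] AND [the establishment does not supply food directly to the final consumer? yes] → not satisfied.
paragraph 4 — Certified Undertaking: [Supervised Undertaking (paragraph 14)? no] AND [not a Recognised Business (paragraph 3)? yes] → not satisfied.

No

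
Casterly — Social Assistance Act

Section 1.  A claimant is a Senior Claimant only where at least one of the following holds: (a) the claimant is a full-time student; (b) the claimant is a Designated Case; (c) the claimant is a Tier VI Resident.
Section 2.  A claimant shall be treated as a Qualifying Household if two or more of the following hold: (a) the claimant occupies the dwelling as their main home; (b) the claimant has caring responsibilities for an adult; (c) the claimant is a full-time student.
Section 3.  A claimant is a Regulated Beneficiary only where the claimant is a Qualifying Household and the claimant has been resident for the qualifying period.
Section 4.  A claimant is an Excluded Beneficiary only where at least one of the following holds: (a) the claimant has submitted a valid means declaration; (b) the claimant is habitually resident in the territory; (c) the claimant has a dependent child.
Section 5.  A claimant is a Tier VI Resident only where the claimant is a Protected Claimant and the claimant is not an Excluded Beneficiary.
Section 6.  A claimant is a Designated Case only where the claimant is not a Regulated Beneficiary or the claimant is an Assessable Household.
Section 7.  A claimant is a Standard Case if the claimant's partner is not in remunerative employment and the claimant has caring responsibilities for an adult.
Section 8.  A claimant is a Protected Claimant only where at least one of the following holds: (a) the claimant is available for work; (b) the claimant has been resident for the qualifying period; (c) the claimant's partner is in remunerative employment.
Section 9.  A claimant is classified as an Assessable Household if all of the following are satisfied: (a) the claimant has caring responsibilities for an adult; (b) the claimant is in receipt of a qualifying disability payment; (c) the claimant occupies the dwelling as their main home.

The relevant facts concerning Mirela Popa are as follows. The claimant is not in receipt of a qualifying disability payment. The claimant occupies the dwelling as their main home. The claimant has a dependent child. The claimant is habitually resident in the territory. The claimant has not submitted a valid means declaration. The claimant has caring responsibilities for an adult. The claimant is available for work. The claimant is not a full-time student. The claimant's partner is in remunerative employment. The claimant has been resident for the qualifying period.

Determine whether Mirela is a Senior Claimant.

section 2 — Qualifying Household: the claimant occupies the dwelling as their main home? yes; the claimant has caring responsibilities for an adult? yes; the claimant is a full-time student? no — 2 of 3 hold (need ≥2) → satisfied.
section 3 — Regulated Beneficiary: [Qualifying Household (section 2)? yes] AND [the claimant has been resident for the qualifying period? yes] → satisfied.
section 9 — Assessable Household: [the claimant has caring responsibilities for an adult? yes] AND [the claimant is in receipt of a qualifying disability payment? no] AND [the claimant occupies the dwelling as their main home? yes] → not satisfied.
section 6 — Designated Case: [not a Regulated Beneficiary (section 3)? no] OR [Assessable Household (section 9)? no] → not satisfied.
section 8 — Protected Claimant: [the claimant is available for work? yes] OR [the claimant has been resident for the qualifying period? yes] OR [the claimant's partner is in remunerative employment? yes] → satisfied.
section 4 — Excluded Beneficiary: [the claimant has submitted a valid means declaration? no] OR [the claimant is habitually resident in the territory? yes] OR [the claimant has a dependent child? yes] → satisfied.
section 5 — Tier VI Resident: [Protected Claimant (section 8)? yes] AND [not an Excluded Beneficiary (section 4)? no] → not satisfied.
section 1 — Senior Claimant: [the claimant is a full-time student? no] OR [Designated Case (section 6)? no] OR [Tier VI Resident (section 5)? no] → not satisfied.

No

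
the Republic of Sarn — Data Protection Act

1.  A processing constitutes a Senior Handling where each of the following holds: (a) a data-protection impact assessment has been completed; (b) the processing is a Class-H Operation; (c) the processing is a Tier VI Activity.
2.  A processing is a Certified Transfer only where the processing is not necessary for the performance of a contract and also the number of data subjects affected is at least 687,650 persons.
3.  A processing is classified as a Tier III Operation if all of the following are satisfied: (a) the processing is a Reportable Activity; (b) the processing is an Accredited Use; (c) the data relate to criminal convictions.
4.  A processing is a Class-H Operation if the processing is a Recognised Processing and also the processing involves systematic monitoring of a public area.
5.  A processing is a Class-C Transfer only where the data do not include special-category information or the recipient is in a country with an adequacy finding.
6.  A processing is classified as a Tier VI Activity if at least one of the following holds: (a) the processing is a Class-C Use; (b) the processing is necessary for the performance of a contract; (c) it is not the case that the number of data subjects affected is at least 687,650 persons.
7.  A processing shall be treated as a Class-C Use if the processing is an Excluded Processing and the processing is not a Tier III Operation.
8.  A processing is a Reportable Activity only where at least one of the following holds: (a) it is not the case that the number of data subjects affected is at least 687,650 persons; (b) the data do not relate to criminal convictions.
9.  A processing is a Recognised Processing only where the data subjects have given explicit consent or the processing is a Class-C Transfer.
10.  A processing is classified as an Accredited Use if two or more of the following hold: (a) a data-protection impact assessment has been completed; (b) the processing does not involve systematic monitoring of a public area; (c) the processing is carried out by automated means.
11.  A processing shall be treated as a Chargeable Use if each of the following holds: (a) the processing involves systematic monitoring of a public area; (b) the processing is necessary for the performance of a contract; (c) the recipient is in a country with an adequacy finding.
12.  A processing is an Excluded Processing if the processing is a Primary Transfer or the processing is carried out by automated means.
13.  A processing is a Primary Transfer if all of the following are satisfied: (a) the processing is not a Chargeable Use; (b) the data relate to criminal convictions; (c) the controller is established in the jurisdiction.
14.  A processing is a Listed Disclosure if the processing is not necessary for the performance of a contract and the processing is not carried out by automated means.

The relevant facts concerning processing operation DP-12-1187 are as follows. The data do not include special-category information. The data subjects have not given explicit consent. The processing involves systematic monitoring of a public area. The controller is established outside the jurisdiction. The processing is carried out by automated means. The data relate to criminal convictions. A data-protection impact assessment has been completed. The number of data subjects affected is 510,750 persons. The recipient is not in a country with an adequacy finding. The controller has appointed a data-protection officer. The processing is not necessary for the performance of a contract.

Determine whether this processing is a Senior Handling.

paragraph 5 — Class-C Transfer: [the data do not include special-category information? yes] OR [the recipient is in a country with an adequacy finding? no] → satisfied.
paragraph 9 — Recognised Processing: [the data subjects have given explicit consent? no] OR [Class-C Transfer (paragraph 5)? yes] → satisfied.
paragraph 4 — Class-H Operation: [Recognised Processing (paragraph 9)? yes] AND [the processing involves systematic monitoring of a public area? yes] → satisfied.
paragraph 11 — Chargeable Use: [the processing involves systematic monitoring of a public area? yes] AND [the processing is necessary for the performance of a contract? no] AND [the recipient is in a country with an adequacy finding? no] → not satisfied.
paragraph 13 — Primary Transfer: [not a Chargeable Use (paragraph 11)? yes] AND [the data relate to criminal convictions? yes] AND [the controller is established in the jurisdiction? no] → not satisfied.
paragraph 12 — Excluded Processing: [Primary Transfer (paragraph 13)? no] OR [the processing is carried out by automated means? yes] → satisfied.
paragraph 8 — Reportable Activity: [number of data subjects affected: 510,750 persons ≥ 687,650 persons? no, so negated condition yes] OR [the data do not relate to criminal convictions? no] → satisfied.
paragraph 10 — Accredited Use: a data-protection impact assessment has been completed? yes; the processing does not involve systematic monitoring of a public area? no; the processing is carried out by automated means? yes — 2 of 3 hold (need ≥2) → satisfied.
paragraph 3 — Tier III Operation: [Reportable Activity (paragraph 8)? yes] AND [Accredited Use (paragraph 10)? yes] AND [the data relate to criminal convictions? yes] → satisfied.
paragraph 7 — Class-C Use: [Excluded Processing (paragraph 12)? yes] AND [not a Tier III Operation (paragraph 3)? no] → not satisfied.
paragraph 6 — Tier VI Activity: [Class-C Use (paragraph 7)? no] OR [the processing is necessary for the performance of a contract? no] OR [number of data subjects affected: 510,750 persons ≥ 687,650 persons? no, so negated condition yes] → satisfied.
paragraph 1 — Senior Handling: [a data-protection impact assessment has been completed? yes] AND [Class-H Operation (paragraph 4)? yes] AND [Tier VI Activity (paragraph 6)? yes] → satisfied.

Yes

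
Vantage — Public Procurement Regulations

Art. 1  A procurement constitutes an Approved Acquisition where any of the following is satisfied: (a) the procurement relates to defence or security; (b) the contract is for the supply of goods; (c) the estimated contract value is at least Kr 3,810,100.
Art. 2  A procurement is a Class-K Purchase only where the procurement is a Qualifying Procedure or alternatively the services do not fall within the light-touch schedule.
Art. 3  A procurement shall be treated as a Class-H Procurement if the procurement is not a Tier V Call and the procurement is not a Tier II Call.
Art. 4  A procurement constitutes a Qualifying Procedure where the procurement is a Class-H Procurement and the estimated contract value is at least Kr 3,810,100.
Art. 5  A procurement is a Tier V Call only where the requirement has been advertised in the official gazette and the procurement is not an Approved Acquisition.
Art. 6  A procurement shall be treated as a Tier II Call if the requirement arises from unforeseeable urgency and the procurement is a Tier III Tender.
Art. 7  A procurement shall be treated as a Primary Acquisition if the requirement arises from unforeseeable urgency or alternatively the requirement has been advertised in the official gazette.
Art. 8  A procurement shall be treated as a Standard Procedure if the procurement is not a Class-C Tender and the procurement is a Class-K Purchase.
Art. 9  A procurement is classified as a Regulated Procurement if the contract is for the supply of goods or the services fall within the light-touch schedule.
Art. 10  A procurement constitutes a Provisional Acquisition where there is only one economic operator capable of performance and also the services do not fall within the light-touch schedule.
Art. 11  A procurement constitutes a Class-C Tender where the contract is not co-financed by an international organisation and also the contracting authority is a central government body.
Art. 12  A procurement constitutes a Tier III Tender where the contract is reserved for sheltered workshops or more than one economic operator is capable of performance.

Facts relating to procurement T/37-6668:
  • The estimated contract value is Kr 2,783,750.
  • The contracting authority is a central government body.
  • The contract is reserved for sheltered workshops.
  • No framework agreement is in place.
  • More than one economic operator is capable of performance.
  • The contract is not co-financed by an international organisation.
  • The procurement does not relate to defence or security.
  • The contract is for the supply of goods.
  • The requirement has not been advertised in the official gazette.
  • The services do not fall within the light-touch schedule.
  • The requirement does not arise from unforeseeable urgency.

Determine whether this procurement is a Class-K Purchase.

Under article 1: the procurement relates to defence or security? no; or the contract is for the supply of goods? yes; or estimated contract value: Kr 2,783,750 ≥ Kr 3,810,100? no. So the procurement is an Approved Acquisition.
Under article 5: the requirement has been advertised in the official gazette? no; and not an Approved Acquisition (article 1)? no. So the procurement is not a Tier V Call.
Under article 12: the contract is reserved for sheltered workshops? yes; or more than one economic operator is capable of performance? yes. So the procurement is a Tier III Tender.
Under article 6: the requirement arises from unforeseeable urgency? no; and Tier III Tender (article 12)? yes. So the procurement is not a Tier II Call.
Under article 3: not a Tier V Call (article 5)? yes; and not a Tier II Call (article 6)? yes. So the procurement is a Class-H Procurement.
Under article 4: Class-H Procurement (article 3)? yes; and estimated contract value: Kr 2,783,750 ≥ Kr 3,810,100? no. So the procurement is not a Qualifying Procedure.
Under article 2: Qualifying Procedure (article 4)? no; or the services do not fall within the light-touch schedule? yes. So the procurement is a Class-K Purchase.

Yes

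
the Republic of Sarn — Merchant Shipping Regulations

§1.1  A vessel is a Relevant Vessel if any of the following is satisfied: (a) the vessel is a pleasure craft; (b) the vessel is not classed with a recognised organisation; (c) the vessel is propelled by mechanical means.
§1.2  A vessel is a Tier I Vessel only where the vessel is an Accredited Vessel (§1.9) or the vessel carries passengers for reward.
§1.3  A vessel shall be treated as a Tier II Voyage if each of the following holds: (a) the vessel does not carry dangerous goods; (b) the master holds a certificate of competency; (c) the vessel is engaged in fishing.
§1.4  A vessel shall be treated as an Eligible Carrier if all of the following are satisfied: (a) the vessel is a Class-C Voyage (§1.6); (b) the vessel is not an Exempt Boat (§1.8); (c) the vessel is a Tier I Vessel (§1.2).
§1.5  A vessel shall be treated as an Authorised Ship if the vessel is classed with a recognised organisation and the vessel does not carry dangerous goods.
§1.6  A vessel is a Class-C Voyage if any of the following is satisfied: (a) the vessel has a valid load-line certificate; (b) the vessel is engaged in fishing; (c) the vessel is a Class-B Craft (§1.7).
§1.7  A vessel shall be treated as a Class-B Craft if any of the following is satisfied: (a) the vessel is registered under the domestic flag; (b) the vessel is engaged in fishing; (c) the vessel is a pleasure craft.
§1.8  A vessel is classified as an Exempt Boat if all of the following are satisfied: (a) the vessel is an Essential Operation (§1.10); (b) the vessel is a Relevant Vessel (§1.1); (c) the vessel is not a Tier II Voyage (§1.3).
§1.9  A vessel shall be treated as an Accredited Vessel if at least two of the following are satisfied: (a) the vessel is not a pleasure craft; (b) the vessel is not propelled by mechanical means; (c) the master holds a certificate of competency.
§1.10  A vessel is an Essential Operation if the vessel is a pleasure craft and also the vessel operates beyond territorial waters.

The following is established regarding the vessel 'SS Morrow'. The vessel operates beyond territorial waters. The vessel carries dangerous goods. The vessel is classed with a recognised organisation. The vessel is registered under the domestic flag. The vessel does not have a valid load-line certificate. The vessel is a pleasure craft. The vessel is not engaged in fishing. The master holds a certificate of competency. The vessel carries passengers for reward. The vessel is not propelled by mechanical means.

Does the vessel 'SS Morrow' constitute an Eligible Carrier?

No

§1.7 — Class-B Craft: [the vessel is registered under the domestic flag? yes] OR [the vessel is engaged in fishing? no] OR [the vessel is a pleasure craft? yes] → satisfied.
§1.6 — Class-C Voyage: [the vessel has a valid load-line certificate? no] OR [the vessel is engaged in fishing? no] OR [Class-B Craft (§1.7)? yes] → satisfied.
§1.10 — Essential Operation: [the vessel is a pleasure craft? yes] AND [the vessel operates beyond territorial waters? yes] → satisfied.
§1.1 — Relevant Vessel: [the vessel is a pleasure craft? yes] OR [the vessel is not classed with a recognised organisation? no] OR [the vessel is propelled by mechanical means? no] → satisfied.
§1.3 — Tier II Voyage: [the vessel does not carry dangerous goods? no] AND [the master holds a certificate of competency? yes] AND [the vessel is engaged in fishing? no] → not satisfied.
§1.8 — Exempt Boat: [Essential Operation (§1.10)? yes] AND [Relevant Vessel (§1.1)? yes] AND [not a Tier II Voyage (§1.3)? yes] → satisfied.
§1.9 — Accredited Vessel: the vessel is not a pleasure craft? no; the vessel is not propelled by mechanical means? yes; the master holds a certificate of competency? yes — 2 of 3 hold (need ≥2) → satisfied.
§1.2 — Tier I Vessel: [Accredited Vessel (§1.9)? yes] OR [the vessel carries passengers for reward? yes] → satisfied.
§1.4 — Eligible Carrier: [Class-C Voyage (§1.6)? yes] AND [not an Exempt Boat (§1.8)? no] AND [Tier I Vessel (§1.2)? yes] → not satisfied.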